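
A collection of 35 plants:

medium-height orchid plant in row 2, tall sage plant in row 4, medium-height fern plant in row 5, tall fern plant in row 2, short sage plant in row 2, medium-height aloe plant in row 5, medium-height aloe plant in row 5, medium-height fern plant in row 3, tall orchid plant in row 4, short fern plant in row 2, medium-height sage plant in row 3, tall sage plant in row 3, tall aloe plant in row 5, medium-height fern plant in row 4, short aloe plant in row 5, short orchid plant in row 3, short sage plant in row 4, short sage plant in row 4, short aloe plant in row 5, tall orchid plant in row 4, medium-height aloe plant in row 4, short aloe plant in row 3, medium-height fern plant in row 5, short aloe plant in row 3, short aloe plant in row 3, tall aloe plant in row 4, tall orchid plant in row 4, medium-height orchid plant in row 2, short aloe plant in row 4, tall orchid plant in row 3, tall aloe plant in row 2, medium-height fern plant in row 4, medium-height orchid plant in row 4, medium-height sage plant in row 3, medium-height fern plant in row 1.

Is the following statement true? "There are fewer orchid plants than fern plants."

False

orchid plants: 8.
fern plants: 8.
The claim requires 8 < 8, which does not hold.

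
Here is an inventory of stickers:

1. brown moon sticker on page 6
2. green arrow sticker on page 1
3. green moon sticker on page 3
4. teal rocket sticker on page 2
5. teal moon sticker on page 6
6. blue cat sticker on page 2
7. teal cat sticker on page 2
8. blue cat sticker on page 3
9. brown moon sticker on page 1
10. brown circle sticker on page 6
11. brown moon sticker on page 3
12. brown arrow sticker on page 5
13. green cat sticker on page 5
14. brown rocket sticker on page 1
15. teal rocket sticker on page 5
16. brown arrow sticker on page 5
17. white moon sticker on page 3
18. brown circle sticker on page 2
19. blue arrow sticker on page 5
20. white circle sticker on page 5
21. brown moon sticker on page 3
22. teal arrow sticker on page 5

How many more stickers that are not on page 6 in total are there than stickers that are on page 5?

stickers that are not on page 6: 19.
stickers on page 5: 7.
19 − 7 = 12.

12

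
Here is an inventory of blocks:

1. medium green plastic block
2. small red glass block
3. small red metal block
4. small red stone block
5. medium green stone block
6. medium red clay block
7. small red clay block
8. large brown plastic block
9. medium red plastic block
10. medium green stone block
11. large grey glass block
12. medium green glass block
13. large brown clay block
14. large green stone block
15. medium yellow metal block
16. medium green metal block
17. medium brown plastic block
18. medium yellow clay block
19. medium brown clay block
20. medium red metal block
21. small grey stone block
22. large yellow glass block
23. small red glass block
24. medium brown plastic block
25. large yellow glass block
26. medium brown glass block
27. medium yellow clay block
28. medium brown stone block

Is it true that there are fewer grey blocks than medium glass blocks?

grey blocks: 2.
medium glass blocks: 2.
The claim requires 2 < 2, which does not hold.

False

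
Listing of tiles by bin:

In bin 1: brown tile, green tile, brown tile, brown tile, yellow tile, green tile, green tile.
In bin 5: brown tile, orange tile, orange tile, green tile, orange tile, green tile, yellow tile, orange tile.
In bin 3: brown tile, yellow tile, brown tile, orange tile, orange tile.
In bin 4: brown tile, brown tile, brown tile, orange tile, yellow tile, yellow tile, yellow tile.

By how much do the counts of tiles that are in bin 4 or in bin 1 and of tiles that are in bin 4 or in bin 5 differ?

1

tiles in bin 4 or in bin 1: 14. tiles in bin 4 or in bin 5: 15.
|14 − 15| = 15 − 14 = 1.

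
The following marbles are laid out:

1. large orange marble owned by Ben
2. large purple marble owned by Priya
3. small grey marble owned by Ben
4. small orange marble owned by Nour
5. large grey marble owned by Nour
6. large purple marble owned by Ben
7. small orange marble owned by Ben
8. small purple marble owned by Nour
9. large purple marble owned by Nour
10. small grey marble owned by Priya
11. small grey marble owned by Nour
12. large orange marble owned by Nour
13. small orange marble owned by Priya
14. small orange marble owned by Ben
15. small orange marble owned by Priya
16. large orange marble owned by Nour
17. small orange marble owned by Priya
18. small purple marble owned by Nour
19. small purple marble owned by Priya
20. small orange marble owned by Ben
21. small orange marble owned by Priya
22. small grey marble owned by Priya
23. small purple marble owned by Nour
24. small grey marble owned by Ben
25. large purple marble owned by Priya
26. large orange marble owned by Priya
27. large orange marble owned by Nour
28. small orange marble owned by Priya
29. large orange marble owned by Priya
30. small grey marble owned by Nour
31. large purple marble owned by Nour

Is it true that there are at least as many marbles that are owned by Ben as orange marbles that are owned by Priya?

True

Count of marbles owned by Ben: 7.
Count of orange marbles owned by Priya: 7.
The claim requires 7 ≥ 7, which holds.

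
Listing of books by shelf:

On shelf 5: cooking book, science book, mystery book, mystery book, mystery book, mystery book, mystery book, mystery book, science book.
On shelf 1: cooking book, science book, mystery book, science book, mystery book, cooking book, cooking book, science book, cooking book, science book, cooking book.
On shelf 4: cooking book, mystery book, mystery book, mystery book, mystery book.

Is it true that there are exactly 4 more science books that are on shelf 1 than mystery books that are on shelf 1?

|science books on shelf 1| = 4.
|mystery books on shelf 1| = 2.
The claim requires 4 − 2 (= 2) to equal 4, which does not hold.

False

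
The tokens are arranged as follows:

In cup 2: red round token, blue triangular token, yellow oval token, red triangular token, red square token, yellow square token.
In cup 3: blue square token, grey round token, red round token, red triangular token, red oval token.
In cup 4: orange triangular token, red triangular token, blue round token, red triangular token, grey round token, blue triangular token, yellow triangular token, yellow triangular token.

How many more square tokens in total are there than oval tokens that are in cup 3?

square tokens: 3.
oval tokens in cup 3: 1.
3 − 1 = 2.

2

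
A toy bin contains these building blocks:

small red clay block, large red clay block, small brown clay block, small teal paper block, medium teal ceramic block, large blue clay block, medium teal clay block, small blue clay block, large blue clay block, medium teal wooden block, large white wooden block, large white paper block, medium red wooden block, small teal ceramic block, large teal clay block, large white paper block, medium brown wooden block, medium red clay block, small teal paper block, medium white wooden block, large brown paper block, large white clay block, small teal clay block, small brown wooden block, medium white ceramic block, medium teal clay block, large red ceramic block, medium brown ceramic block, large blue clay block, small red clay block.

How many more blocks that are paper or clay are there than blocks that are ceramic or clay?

0

blocks that are paper or clay: 19.
blocks that are ceramic or clay: 19.
19 − 19 = 0.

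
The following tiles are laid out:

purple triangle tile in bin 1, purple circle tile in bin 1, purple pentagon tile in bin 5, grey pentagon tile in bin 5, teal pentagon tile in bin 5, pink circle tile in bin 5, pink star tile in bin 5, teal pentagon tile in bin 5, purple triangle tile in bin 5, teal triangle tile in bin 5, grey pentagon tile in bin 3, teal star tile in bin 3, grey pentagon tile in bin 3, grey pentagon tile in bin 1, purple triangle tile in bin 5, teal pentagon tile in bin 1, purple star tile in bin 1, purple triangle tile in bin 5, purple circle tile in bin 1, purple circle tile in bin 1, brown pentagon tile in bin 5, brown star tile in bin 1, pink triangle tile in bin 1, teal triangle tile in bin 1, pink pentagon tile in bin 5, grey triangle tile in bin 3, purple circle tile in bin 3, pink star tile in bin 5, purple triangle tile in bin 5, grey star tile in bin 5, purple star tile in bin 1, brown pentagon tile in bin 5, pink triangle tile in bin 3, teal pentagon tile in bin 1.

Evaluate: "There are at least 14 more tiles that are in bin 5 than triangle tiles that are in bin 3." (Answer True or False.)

True

tiles in bin 5: 16.
triangle tiles in bin 3: 2.
The claim requires 16 − 2 = 14 ≥ 14, which holds.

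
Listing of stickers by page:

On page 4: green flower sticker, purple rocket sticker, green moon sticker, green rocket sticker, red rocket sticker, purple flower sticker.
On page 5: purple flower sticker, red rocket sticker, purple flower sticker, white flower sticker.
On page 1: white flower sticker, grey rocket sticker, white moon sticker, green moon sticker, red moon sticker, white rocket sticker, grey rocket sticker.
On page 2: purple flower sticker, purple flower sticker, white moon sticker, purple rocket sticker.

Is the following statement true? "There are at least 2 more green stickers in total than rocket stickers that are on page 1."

|green stickers| = 4.
|rocket stickers on page 1| = 3.
The claim requires 4 − 3 = 1 ≥ 2, which does not hold.

False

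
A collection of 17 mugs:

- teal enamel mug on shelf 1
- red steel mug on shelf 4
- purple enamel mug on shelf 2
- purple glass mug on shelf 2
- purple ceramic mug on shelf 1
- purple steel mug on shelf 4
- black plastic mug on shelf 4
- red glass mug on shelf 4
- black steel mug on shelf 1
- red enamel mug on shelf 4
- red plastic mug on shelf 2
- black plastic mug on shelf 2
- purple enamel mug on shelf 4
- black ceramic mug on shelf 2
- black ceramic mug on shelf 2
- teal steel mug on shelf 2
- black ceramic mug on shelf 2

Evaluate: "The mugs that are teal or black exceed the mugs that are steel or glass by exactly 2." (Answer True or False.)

True

mugs that are teal or black: 8.
mugs that are steel or glass: 6.
The claim requires 8 − 6 (= 2) to equal 2, which holds.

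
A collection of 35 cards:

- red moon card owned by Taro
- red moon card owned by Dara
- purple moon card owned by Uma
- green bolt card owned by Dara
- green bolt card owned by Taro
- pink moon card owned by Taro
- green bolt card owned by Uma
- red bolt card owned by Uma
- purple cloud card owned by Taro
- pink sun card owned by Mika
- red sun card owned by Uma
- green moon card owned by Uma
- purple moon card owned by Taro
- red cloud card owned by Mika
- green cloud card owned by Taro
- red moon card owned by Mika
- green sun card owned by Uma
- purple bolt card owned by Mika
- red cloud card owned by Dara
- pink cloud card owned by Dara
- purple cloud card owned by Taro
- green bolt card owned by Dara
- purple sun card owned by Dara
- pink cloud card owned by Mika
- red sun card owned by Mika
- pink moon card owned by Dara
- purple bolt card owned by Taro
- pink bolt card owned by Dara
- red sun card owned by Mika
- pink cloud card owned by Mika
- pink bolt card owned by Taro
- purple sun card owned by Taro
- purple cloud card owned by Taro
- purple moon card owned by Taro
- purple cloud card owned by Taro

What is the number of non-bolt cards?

26

Total cards: 35; with the excluded value: 9; remaining 35 − 9 = 26.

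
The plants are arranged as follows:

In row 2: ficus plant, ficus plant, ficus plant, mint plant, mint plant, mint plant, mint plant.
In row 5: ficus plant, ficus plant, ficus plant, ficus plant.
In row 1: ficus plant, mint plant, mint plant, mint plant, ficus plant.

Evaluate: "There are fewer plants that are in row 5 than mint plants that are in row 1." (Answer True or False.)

There are 4 plants in row 5.
There are 3 mint plants in row 1.
The claim requires 4 < 3, which does not hold.

False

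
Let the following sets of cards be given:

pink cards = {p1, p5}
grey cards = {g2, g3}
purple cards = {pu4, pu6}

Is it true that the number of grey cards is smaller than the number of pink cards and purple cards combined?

There are 2 grey cards.
pink cards: 2; purple cards: 2; combined: 2 + 2 = 4.
The claim requires 2 < 4, which holds.

True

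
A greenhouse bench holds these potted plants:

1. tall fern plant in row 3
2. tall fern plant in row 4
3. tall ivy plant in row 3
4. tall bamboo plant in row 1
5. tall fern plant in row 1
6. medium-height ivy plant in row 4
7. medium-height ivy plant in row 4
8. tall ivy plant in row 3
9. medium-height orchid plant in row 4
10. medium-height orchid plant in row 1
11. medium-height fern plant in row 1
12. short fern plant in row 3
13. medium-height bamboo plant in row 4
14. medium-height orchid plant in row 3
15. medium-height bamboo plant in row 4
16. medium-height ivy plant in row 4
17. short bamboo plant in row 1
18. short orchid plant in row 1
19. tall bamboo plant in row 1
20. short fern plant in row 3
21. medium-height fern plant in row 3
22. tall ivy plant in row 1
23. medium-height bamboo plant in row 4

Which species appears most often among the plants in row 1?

bamboo

Counts by species (restricted to plants in row 1): bamboo 3, orchid 2, fern 2, ivy 1.
The maximum is 3, held uniquely by bamboo.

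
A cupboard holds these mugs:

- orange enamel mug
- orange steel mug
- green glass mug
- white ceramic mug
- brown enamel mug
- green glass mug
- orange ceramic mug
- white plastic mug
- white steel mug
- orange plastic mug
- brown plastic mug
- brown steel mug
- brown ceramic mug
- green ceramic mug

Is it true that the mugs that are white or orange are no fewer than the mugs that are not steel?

|mugs that are white or orange| = 7.
|mugs that are not steel| = 11.
The claim requires 7 ≥ 11, which does not hold.

False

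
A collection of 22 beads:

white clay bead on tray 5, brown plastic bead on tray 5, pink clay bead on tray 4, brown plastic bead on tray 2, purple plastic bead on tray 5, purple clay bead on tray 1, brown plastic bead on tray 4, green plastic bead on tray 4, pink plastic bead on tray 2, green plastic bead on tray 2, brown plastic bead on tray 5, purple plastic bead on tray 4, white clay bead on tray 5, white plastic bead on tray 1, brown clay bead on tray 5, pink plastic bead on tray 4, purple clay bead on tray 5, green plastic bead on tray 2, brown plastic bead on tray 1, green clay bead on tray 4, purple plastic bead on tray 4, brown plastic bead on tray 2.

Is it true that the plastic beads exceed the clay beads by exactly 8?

plastic beads: 15.
clay beads: 7.
The claim requires 15 − 7 (= 8) to equal 8, which holds.

True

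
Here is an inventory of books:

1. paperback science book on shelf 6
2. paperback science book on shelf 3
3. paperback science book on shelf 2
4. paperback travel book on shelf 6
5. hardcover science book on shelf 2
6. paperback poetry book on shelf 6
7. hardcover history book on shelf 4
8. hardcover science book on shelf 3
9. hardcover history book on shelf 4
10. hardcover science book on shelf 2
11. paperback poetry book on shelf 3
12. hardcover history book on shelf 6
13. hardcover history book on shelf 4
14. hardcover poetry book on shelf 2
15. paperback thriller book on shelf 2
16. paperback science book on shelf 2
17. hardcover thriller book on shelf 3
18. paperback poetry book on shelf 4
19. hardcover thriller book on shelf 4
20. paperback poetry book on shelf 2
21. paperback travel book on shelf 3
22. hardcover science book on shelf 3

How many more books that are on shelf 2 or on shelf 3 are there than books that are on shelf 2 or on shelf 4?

books on shelf 2 or on shelf 3: 13.
books on shelf 2 or on shelf 4: 12.
13 − 12 = 1.

1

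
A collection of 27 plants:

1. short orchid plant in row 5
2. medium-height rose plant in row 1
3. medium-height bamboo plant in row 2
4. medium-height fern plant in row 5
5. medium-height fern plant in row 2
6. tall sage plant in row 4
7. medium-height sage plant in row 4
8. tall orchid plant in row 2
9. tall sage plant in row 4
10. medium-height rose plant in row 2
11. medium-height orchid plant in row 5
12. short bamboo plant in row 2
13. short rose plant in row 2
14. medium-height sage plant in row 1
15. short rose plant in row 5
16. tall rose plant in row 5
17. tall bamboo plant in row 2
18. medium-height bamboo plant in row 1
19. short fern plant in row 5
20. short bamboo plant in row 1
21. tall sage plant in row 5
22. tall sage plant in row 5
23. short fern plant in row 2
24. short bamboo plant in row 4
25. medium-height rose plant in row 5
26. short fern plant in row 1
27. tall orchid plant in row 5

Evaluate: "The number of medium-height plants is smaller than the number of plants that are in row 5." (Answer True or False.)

False

medium-height plants: 10.
plants in row 5: 10.
The claim requires 10 < 10, which does not hold.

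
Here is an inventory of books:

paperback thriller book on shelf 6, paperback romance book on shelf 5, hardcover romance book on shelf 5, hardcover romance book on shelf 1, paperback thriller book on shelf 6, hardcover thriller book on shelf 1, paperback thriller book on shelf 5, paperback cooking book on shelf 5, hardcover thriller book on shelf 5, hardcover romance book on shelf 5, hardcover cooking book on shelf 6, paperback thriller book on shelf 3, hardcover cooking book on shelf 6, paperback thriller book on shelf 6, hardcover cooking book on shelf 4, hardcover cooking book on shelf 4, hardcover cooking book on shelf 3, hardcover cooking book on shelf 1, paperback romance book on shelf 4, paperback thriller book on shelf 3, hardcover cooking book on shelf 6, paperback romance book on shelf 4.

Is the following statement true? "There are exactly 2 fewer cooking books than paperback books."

cooking books: 8.
paperback books: 10.
The claim requires 10 − 8 (= 2) to equal 2, which holds.

True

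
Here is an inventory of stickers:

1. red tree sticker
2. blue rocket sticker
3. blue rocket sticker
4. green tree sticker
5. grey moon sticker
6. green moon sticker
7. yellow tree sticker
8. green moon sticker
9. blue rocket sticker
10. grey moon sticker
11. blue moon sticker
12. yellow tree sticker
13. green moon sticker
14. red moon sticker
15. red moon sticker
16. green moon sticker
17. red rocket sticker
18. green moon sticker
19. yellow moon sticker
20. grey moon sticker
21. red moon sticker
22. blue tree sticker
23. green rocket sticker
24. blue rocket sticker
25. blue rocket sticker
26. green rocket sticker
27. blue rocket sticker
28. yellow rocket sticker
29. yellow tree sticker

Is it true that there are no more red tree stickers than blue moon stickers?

True

There is 1 red tree sticker.
There is 1 blue moon sticker.
The claim requires 1 ≤ 1, which holds.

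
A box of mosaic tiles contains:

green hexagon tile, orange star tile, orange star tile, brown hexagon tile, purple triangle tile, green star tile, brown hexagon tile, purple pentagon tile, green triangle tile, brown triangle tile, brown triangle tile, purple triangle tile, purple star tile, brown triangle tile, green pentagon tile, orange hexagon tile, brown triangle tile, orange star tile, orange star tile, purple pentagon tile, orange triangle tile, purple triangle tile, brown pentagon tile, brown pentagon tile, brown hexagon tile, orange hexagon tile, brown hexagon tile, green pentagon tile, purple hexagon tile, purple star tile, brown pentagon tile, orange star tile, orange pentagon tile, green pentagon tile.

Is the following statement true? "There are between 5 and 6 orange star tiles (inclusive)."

True

|orange star tiles| = 5.
The claim requires 5 ≤ 5 ≤ 6, which holds.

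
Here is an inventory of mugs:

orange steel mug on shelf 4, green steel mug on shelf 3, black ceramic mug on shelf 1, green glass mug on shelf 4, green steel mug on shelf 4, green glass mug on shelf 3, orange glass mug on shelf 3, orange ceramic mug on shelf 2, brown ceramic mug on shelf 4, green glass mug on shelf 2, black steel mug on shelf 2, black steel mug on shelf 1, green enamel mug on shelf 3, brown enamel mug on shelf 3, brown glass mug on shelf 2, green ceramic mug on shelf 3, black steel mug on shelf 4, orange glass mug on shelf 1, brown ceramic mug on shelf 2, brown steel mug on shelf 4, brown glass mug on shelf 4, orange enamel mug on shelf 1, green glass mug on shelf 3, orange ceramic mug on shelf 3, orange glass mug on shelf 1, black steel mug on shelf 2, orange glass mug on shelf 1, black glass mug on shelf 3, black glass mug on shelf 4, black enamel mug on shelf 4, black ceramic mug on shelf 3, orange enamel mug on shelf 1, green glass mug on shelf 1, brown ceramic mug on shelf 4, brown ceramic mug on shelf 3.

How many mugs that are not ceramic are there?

Total mugs: 35; with the excluded value: 9; remaining 35 − 9 = 26.

26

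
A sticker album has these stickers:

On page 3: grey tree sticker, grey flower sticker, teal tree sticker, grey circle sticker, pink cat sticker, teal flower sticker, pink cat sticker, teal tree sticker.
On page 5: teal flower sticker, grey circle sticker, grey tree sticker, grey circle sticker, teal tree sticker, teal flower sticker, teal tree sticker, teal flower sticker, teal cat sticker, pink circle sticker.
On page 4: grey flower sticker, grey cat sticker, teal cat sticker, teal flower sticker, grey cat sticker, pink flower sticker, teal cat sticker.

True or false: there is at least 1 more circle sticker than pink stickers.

circle stickers: 4.
pink stickers: 4.
The claim requires 4 − 4 = 0 ≥ 1, which does not hold.

False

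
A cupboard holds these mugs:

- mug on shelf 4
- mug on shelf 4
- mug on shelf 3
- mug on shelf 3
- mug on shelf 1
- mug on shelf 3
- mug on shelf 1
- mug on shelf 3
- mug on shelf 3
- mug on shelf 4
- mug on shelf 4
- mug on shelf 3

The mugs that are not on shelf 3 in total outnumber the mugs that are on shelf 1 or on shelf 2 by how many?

4

mugs that are not on shelf 3: 6.
mugs on shelf 1 or on shelf 2: 2.
6 − 2 = 4.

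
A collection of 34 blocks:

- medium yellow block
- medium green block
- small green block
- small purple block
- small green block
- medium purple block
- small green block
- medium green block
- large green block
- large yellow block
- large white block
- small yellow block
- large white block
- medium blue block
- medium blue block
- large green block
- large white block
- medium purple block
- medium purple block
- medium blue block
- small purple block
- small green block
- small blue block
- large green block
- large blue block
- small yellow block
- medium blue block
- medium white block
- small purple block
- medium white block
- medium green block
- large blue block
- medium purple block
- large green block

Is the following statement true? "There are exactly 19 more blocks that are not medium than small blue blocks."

True

blocks that are not medium: 20.
small blue blocks: 1.
The claim requires 20 − 1 (= 19) to equal 19, which holds.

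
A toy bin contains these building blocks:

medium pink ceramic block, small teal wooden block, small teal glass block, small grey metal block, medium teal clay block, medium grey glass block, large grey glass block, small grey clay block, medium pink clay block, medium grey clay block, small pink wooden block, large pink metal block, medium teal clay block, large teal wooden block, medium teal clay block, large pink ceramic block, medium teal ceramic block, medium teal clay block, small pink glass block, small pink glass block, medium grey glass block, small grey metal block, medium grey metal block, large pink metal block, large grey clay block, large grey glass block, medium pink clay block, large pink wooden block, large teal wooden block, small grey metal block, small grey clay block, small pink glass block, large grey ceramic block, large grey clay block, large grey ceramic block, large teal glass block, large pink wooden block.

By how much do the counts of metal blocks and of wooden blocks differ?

0

metal blocks: 6. wooden blocks: 6.
|6 − 6| = 6 − 6 = 0.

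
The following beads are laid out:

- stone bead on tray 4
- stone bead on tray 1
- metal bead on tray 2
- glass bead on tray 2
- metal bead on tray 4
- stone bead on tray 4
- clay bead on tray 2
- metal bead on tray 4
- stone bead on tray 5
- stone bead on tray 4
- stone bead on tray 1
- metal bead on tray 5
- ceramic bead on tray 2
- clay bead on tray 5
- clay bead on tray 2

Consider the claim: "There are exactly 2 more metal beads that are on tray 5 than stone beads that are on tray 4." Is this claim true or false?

metal beads on tray 5: 1.
stone beads on tray 4: 3.
The claim requires 1 − 3 (= -2) to equal 2, which does not hold.

False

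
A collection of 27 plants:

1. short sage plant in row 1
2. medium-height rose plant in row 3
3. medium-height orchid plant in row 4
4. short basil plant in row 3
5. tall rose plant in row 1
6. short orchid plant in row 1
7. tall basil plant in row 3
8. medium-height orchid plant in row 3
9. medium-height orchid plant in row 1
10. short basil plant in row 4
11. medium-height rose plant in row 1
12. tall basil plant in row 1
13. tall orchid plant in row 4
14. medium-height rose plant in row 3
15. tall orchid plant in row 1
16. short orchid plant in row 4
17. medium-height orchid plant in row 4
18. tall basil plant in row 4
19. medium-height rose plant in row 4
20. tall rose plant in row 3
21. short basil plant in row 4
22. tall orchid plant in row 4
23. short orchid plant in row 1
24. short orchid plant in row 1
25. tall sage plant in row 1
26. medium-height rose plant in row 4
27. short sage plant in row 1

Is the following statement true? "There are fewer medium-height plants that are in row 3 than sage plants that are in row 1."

There are 3 medium-height plants in row 3.
There are 3 sage plants in row 1.
The claim requires 3 < 3, which does not hold.

False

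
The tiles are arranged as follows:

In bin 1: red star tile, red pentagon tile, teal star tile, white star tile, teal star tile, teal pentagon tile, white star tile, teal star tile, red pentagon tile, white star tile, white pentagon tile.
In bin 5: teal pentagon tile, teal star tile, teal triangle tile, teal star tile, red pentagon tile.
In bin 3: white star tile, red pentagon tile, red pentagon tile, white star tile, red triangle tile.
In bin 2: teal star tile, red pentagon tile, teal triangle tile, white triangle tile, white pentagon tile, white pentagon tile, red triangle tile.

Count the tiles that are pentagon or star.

pentagon: 11; star: 12; together 11 + 12 = 23.

23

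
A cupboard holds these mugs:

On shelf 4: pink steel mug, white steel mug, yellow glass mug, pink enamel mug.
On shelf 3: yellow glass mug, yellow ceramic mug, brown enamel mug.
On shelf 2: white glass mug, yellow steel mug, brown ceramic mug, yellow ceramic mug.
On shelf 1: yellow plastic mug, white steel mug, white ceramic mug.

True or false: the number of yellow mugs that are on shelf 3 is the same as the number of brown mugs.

True

There are 2 yellow mugs on shelf 3.
There are 2 brown mugs.
The claim requires 2 = 2, which holds.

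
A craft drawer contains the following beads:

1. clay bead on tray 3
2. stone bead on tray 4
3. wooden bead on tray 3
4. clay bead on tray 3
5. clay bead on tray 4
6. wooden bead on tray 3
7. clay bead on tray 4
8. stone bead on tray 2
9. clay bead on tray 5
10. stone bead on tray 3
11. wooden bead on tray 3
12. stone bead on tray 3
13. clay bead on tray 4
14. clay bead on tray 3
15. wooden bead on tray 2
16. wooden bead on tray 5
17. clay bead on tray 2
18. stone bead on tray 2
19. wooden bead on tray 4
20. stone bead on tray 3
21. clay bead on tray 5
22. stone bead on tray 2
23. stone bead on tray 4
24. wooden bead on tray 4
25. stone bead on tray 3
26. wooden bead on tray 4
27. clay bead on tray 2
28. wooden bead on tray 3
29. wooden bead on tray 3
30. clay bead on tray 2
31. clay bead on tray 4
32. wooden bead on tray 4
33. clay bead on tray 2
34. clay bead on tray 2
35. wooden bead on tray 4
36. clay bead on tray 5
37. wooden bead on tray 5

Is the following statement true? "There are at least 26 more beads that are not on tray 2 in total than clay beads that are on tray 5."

|beads that are not on tray 2| = 28.
|clay beads on tray 5| = 3.
The claim requires 28 − 3 = 25 ≥ 26, which does not hold.

False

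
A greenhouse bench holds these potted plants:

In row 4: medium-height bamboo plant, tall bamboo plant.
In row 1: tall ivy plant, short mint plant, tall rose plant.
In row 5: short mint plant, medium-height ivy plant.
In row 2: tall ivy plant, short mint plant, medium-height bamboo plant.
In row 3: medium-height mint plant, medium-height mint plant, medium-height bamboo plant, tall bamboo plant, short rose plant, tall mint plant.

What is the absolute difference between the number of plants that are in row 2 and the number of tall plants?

plants in row 2: 3. tall plants: 6.
|3 − 6| = 6 − 3 = 3.

3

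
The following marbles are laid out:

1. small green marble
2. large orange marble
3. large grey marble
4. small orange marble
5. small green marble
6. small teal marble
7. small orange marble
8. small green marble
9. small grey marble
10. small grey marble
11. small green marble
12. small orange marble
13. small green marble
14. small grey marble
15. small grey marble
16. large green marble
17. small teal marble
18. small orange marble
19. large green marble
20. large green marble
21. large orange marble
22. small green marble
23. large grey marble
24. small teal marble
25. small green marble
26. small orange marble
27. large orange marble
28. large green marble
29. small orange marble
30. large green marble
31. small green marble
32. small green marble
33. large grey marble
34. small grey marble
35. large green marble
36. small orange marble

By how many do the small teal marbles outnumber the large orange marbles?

small teal marbles: 3.
large orange marbles: 3.
3 − 3 = 0.

0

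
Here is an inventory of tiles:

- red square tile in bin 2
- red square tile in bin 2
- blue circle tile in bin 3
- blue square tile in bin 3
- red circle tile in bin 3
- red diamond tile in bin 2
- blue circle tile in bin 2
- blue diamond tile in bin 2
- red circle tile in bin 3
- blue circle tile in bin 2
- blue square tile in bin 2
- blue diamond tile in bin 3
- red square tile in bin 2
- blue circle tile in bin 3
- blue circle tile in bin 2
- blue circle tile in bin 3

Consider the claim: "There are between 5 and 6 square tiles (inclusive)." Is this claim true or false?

True

square tiles: 5.
The claim requires 5 ≤ 5 ≤ 6, which holds.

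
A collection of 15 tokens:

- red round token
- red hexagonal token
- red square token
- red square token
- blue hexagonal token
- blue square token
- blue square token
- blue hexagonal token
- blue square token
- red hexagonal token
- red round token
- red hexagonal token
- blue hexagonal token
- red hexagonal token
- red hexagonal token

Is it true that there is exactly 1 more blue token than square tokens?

True

blue tokens: 6.
square tokens: 5.
The claim requires 6 − 5 (= 1) to equal 1, which holds.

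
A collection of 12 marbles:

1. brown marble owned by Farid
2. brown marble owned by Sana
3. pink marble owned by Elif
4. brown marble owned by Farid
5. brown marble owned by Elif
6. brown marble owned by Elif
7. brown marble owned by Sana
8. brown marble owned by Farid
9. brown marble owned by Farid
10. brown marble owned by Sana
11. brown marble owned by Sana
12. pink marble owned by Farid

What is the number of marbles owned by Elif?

3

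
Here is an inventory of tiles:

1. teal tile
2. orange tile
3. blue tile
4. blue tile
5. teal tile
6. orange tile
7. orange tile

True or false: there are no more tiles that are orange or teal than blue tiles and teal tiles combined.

tiles that are orange or teal: 5.
blue tiles: 2; teal tiles: 2; combined: 2 + 2 = 4.
The claim requires 5 ≤ 4, which does not hold.

False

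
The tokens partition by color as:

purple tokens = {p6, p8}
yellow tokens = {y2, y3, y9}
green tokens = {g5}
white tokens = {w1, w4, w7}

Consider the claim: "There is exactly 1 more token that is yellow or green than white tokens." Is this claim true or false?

True

There are 4 tokens that are yellow or green.
There are 3 white tokens.
The claim requires 4 − 3 (= 1) to equal 1, which holds.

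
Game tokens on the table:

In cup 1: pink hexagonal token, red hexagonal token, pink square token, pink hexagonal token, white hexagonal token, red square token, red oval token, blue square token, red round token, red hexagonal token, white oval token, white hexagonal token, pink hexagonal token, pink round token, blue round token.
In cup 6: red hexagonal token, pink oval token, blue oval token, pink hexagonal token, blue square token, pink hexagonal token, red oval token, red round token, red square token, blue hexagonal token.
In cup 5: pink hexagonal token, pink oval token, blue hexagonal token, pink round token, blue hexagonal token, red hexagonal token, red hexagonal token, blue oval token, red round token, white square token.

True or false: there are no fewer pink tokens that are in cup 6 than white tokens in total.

|pink tokens in cup 6| = 3.
|white tokens| = 4.
The claim requires 3 ≥ 4, which does not hold.

False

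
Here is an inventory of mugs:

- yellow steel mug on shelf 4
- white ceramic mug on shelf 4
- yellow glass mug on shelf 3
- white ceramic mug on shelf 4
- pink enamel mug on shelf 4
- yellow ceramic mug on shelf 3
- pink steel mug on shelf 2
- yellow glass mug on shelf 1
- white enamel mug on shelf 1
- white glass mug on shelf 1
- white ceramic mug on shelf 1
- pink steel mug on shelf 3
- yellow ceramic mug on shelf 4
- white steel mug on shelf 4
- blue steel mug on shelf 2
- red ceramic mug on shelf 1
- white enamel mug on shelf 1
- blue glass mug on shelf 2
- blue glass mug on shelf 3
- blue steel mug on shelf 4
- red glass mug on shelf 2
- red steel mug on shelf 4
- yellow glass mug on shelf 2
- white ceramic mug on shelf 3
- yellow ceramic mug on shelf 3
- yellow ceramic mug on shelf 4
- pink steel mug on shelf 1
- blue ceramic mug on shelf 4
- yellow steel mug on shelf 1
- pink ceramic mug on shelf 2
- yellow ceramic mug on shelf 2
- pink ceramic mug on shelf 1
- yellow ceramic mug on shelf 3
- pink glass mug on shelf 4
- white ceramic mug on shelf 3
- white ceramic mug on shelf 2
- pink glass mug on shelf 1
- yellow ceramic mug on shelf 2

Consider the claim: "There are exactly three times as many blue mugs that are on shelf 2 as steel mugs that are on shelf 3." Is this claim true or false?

False

blue mugs on shelf 2: 2.
steel mugs on shelf 3: 1.
The claim requires 2 = 3 × 1 = 3, which does not hold.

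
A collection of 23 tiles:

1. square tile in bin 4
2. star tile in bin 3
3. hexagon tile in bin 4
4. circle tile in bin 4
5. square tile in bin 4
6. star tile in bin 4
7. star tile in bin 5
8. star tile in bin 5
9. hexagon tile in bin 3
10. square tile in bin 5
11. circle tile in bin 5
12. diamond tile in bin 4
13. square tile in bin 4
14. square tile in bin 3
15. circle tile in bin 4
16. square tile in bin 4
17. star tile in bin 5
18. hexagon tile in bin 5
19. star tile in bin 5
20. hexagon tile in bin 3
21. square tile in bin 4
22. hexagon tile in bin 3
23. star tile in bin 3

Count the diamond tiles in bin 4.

1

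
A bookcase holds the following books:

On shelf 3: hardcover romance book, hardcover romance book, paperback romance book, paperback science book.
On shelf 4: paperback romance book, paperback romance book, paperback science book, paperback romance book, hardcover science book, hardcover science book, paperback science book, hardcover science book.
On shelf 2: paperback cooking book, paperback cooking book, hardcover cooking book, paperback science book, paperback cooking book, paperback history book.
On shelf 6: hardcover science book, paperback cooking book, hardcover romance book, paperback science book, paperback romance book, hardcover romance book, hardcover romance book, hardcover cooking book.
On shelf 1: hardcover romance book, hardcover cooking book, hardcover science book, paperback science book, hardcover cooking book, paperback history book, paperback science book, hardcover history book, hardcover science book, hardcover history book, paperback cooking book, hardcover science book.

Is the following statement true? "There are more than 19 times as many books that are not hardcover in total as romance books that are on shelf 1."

There are 19 books that are not hardcover.
There is 1 romance book on shelf 1.
The claim requires 19 > 19 × 1 = 19, which does not hold.

False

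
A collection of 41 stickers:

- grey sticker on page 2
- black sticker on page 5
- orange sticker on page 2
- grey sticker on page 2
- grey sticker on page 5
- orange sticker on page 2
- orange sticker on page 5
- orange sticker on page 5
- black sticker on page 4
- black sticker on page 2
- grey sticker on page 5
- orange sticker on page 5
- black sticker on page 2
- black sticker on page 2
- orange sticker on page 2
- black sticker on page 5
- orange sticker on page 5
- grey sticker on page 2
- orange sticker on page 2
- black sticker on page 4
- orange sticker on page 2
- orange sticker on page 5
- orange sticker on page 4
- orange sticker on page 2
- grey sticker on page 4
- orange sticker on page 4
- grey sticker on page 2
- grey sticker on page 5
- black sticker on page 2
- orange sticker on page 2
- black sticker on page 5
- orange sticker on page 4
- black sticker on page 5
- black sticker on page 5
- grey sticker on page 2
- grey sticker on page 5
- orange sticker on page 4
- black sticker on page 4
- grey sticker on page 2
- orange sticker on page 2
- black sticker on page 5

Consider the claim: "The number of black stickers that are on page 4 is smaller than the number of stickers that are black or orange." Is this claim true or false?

True

|black stickers on page 4| = 3.
|stickers that are black or orange| = 30.
The claim requires 3 < 30, which holds.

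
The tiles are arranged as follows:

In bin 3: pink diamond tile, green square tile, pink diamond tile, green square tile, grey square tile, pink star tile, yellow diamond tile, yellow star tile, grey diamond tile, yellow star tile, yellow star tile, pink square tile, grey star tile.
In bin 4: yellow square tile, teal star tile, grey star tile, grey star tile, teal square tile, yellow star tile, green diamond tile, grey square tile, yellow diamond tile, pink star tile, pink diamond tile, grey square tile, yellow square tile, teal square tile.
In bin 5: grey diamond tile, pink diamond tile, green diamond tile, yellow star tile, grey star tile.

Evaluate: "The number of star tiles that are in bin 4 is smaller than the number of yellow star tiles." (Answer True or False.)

False

There are 5 star tiles in bin 4.
There are 5 yellow star tiles.
The claim requires 5 < 5, which does not hold.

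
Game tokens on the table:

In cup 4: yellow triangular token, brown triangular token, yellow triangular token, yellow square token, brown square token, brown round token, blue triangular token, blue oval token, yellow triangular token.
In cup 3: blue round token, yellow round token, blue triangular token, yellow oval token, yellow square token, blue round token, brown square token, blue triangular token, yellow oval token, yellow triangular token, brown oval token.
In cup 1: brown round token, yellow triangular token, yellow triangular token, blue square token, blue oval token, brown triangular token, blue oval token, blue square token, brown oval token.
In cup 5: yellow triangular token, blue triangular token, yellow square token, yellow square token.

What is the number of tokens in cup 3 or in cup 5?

in cup 3: 11; in cup 5: 4; together 11 + 4 = 15.

15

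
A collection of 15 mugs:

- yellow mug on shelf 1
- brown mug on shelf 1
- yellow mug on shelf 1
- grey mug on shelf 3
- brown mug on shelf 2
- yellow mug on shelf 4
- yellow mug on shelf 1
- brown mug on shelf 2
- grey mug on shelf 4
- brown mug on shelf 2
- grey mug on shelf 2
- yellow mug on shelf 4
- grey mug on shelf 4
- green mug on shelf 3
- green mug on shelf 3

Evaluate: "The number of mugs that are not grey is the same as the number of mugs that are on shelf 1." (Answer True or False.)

mugs that are not grey: 11.
mugs on shelf 1: 4.
The claim requires 11 = 4, which does not hold.

False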